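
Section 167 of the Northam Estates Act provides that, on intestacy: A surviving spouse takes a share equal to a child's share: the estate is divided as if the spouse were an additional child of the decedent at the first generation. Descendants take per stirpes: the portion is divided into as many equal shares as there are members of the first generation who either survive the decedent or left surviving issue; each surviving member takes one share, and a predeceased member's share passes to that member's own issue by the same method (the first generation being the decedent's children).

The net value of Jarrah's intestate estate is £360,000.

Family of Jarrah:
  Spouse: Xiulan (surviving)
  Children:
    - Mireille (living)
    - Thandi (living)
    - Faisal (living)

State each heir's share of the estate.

Xiulan: £90,000; Mireille: £90,000; Thandi: £90,000; Faisal: £90,000

The spouse counts as an additional share at the children's level, so there are 4 primary shares of £90,000. Xiulan takes one such share (£90,000).
The children's combined portion (£270,000) is divided into 3 shares of £90,000: Mireille, Thandi, and Faisal each take £90,000.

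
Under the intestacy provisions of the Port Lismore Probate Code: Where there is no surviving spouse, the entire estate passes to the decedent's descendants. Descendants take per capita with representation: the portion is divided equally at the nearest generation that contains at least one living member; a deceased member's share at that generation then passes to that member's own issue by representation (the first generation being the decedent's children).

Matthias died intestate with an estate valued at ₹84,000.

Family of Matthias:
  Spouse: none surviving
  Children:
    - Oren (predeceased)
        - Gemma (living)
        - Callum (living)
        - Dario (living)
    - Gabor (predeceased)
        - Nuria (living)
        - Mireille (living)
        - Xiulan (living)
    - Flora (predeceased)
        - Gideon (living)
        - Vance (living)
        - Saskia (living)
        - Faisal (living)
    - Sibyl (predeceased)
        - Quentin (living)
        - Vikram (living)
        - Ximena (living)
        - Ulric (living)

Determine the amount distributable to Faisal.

The entire ₹84,000 passes to the descendants.
No child survives, so the initial division is made at the grandchildren's generation.
That amount (₹84,000) is divided into 14 shares of ₹6,000: Gemma, Callum, Dario, Nuria, Mireille, Xiulan, Gideon, Vance, Saskia, Faisal, Quentin, Vikram, Ximena, and Ulric each take ₹6,000.

Faisal receives ₹6,000.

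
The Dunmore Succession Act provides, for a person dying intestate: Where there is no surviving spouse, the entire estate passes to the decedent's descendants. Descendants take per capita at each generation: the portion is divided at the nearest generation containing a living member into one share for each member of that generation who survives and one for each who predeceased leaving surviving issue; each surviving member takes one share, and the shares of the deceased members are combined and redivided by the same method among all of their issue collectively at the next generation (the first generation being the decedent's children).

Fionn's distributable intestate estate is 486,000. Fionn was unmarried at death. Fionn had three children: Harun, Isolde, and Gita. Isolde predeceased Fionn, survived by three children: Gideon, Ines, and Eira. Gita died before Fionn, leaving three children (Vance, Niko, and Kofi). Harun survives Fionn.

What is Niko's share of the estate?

The entire 486,000 passes to the descendants.
That amount (486,000) is divided at the children's generation into 3 shares of 162,000. Harun takes 162,000. The 2 shares of the deceased (Isolde and Gita) are combined into a pool of 324,000.
That pool (324,000) is divided at the grandchildren's generation equally among Gideon, Ines, Eira, Vance, Niko, and Kofi: 54,000 each.

Niko receives 54,000.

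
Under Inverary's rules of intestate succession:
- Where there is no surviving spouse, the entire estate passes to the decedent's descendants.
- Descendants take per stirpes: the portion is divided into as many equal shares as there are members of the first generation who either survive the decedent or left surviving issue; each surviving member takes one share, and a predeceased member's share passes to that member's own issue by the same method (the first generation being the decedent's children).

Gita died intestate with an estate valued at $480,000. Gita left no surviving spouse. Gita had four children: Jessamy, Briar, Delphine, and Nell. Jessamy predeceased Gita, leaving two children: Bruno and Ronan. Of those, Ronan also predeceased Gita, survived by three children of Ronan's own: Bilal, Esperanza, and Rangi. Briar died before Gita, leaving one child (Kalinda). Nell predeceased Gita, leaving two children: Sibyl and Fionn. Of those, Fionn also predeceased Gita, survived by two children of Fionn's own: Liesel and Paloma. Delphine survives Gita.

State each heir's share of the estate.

Bruno: $60,000; Bilal: $20,000; Esperanza: $20,000; Rangi: $20,000; Kalinda: $120,000; Delphine: $120,000; Sibyl: $60,000; Liesel: $30,000; Paloma: $30,000

The entire $480,000 passes to the descendants.
That amount ($480,000) is divided into 4 shares of $120,000: Delphine takes $120,000; Jessamy's $120,000 share passes to Jessamy's issue; Briar's $120,000 share passes to Briar's issue; Nell's $120,000 share passes to Nell's issue.
Jessamy's share ($120,000) is divided into 2 shares of $60,000: Bruno takes $60,000; Ronan's $60,000 share passes to Ronan's issue.
Ronan's share ($60,000) is divided into 3 shares of $20,000: Bilal, Esperanza, and Rangi each take $20,000.
Briar's share ($120,000) passes entirely to Kalinda.
Nell's share ($120,000) is divided into 2 shares of $60,000: Sibyl takes $60,000; Fionn's $60,000 share passes to Fionn's issue.
Fionn's share ($60,000) is divided into 2 shares of $30,000: Liesel and Paloma each take $30,000.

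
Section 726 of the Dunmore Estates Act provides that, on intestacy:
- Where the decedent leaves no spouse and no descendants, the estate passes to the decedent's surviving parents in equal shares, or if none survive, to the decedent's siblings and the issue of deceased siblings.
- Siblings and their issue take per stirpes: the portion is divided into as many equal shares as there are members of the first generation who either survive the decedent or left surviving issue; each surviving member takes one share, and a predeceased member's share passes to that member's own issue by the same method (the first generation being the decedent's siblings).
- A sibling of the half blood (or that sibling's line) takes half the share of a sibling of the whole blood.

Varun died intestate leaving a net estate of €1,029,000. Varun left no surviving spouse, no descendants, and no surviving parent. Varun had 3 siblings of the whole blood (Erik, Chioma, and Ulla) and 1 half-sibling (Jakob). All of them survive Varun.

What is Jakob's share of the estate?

The entire €1,029,000 passes to the siblings and their issue.
Counting each half-blood sibling's line as half a unit, there are 7/2 units in €1,029,000, so one unit is €294,000. Whole-blood lines (Erik, Chioma, and Ulla) take €294,000 each; half-blood lines (Jakob) take €147,000 each.

Jakob receives €147,000.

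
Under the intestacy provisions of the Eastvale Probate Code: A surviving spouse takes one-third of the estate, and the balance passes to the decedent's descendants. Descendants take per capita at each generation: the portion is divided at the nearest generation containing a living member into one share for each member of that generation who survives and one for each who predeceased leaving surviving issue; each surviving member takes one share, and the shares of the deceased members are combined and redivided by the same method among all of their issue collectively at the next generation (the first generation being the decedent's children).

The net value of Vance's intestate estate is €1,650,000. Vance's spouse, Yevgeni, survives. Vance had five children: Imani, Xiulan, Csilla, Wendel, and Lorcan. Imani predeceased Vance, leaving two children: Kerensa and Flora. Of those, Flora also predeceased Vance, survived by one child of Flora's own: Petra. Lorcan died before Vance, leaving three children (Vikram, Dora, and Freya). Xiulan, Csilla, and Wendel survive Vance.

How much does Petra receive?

Petra receives €88,000.

Yevgeni takes one-third of €1,650,000 = €550,000. The remaining €1,100,000 passes to the descendants.
The descendants' portion (€1,100,000) is divided at the children's generation into 5 shares of €220,000. Xiulan, Csilla, and Wendel each take €220,000. The 2 shares of the deceased (Imani and Lorcan) are combined into a pool of €440,000.
That pool (€440,000) is divided at the grandchildren's generation into 5 shares of €88,000. Kerensa, Vikram, Dora, and Freya each take €88,000. The remaining share for the deceased Flora (€88,000) is carried to the next generation.
That pool (€88,000) passes entirely to Petra, the sole taker at the great-grandchildren's generation.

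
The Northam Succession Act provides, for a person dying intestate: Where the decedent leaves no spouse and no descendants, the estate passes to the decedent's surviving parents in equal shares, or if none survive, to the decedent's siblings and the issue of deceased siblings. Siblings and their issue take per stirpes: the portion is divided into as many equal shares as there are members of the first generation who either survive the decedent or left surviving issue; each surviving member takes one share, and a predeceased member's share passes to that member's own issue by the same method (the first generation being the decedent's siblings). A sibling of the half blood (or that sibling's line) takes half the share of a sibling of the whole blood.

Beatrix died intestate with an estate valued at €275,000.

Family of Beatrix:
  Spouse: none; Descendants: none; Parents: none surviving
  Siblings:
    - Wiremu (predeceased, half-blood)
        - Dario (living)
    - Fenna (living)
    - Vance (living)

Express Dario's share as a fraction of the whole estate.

The entire €275,000 passes to the siblings and their issue.
Counting each half-blood sibling's line as half a unit, there are 5/2 units in €275,000, so one unit is €110,000. Whole-blood lines (Fenna and Vance) take €110,000 each; half-blood lines (Wiremu) take €55,000 each.
Wiremu's share (€55,000) passes entirely to Dario.

Dario receives 1/5 of the estate.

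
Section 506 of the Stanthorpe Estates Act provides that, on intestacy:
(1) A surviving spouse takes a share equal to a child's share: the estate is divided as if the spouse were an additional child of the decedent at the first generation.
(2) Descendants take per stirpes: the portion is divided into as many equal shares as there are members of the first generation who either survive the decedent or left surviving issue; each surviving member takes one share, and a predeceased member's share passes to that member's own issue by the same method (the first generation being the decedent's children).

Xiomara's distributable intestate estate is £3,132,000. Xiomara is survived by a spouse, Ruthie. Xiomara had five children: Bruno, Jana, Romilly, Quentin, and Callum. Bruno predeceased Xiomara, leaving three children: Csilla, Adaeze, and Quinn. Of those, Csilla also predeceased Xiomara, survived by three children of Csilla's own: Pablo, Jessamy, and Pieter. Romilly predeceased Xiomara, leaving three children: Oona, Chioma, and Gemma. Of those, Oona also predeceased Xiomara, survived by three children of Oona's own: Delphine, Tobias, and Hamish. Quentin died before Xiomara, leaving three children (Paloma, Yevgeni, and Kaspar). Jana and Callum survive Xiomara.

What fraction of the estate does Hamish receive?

The spouse counts as an additional share at the children's level, so there are 6 primary shares of £522,000. Ruthie takes one such share (£522,000).
The children's combined portion (£2,610,000) is divided into 5 shares of £522,000: Jana and Callum each take £522,000; Bruno's £522,000 share passes to Bruno's issue; Romilly's £522,000 share passes to Romilly's issue; Quentin's £522,000 share passes to Quentin's issue.
Bruno's share (£522,000) is divided into 3 shares of £174,000: Adaeze and Quinn each take £174,000; Csilla's £174,000 share passes to Csilla's issue.
Csilla's share (£174,000) is divided into 3 shares of £58,000: Pablo, Jessamy, and Pieter each take £58,000.
Romilly's share (£522,000) is divided into 3 shares of £174,000: Chioma and Gemma each take £174,000; Oona's £174,000 share passes to Oona's issue.
Oona's share (£174,000) is divided into 3 shares of £58,000: Delphine, Tobias, and Hamish each take £58,000.
Quentin's share (£522,000) is divided into 3 shares of £174,000: Paloma, Yevgeni, and Kaspar each take £174,000.

Hamish receives 1/54 of the estate.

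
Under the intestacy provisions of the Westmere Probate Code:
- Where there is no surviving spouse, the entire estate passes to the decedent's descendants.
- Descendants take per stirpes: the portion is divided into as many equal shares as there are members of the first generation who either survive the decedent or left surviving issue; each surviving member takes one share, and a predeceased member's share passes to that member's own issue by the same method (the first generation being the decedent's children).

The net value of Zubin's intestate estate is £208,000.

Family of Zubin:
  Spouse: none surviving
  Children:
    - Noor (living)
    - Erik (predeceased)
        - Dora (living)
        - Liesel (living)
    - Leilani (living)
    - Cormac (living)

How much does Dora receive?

The entire £208,000 passes to the descendants.
That amount (£208,000) is divided into 4 shares of £52,000: Noor, Leilani, and Cormac each take £52,000; Erik's £52,000 share passes to Erik's issue.
Erik's share (£52,000) is divided into 2 shares of £26,000: Dora and Liesel each take £26,000.

Dora receives £26,000.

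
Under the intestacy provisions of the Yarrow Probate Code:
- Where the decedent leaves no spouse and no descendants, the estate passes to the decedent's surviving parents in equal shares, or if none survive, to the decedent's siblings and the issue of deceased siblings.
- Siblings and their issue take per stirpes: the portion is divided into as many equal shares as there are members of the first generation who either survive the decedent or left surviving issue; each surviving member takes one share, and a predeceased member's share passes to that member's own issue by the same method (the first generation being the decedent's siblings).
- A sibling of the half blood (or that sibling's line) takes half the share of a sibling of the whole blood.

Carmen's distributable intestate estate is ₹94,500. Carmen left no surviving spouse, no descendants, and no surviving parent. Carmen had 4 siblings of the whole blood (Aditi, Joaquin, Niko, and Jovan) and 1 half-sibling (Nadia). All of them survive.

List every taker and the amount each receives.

Aditi: ₹21,000; Joaquin: ₹21,000; Niko: ₹21,000; Jovan: ₹21,000; Nadia: ₹10,500

The entire ₹94,500 passes to the siblings and their issue.
Counting each half-blood sibling's line as half a unit, there are 9/2 units in ₹94,500, so one unit is ₹21,000. Whole-blood lines (Aditi, Joaquin, Niko, and Jovan) take ₹21,000 each; half-blood lines (Nadia) take ₹10,500 each.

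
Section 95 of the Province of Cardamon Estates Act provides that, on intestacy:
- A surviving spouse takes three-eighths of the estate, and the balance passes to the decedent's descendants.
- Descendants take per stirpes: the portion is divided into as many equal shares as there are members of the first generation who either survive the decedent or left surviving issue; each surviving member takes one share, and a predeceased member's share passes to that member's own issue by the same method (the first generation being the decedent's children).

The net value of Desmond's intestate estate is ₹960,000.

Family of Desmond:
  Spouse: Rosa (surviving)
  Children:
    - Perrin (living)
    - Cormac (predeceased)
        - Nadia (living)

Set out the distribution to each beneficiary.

Rosa takes three-eighths of ₹960,000 = ₹360,000. The remaining ₹600,000 passes to the descendants.
The descendants' portion (₹600,000) is divided into 2 shares of ₹300,000: Perrin takes ₹300,000; Cormac's ₹300,000 share passes to Cormac's issue.
Cormac's share (₹300,000) passes entirely to Nadia.

Rosa: ₹360,000; Perrin: ₹300,000; Nadia: ₹300,000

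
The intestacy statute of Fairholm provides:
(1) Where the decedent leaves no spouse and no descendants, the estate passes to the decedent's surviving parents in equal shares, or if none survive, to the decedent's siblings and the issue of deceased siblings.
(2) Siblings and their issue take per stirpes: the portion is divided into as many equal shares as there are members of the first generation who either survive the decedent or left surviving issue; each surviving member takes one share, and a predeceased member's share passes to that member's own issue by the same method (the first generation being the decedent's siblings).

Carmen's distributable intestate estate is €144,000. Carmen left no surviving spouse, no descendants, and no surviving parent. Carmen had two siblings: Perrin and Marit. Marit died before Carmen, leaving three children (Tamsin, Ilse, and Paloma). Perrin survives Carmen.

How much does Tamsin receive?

The entire €144,000 passes to the siblings and their issue.
That amount (€144,000) is divided into 2 shares of €72,000: Perrin takes €72,000; Marit's €72,000 share passes to Marit's issue.
Marit's share (€72,000) is divided into 3 shares of €24,000: Tamsin, Ilse, and Paloma each take €24,000.

Tamsin receives €24,000.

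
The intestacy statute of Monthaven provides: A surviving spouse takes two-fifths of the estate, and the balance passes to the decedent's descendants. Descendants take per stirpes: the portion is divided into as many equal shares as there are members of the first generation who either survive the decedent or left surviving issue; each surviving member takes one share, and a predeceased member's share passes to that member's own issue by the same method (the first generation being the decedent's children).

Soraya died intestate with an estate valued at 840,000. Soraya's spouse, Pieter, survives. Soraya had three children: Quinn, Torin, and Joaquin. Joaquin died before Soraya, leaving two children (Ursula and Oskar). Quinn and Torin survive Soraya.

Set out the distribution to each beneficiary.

Pieter takes two-fifths of 840,000 = 336,000. The remaining 504,000 passes to the descendants.
The descendants' portion (504,000) is divided into 3 shares of 168,000: Quinn and Torin each take 168,000; Joaquin's 168,000 share passes to Joaquin's issue.
Joaquin's share (168,000) is divided into 2 shares of 84,000: Ursula and Oskar each take 84,000.

Pieter: 336,000; Quinn: 168,000; Torin: 168,000; Ursula: 84,000; Oskar: 84,000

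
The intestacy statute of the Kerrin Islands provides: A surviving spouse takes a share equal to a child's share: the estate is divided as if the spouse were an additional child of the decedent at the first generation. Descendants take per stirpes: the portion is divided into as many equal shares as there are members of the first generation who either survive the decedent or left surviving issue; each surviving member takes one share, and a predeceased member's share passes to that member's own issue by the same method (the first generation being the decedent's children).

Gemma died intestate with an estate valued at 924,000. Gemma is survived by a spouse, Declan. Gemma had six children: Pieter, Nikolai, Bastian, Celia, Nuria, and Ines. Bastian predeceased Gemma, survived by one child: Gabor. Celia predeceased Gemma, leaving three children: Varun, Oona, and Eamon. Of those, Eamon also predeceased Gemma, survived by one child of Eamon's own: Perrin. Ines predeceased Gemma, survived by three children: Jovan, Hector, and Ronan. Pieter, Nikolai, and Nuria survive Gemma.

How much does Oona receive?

Oona receives 44,000.

The spouse counts as an additional share at the children's level, so there are 7 primary shares of 132,000. Declan takes one such share (132,000).
The children's combined portion (792,000) is divided into 6 shares of 132,000: Pieter, Nikolai, and Nuria each take 132,000; Bastian's 132,000 share passes to Bastian's issue; Celia's 132,000 share passes to Celia's issue; Ines's 132,000 share passes to Ines's issue.
Bastian's share (132,000) passes entirely to Gabor.
Celia's share (132,000) is divided into 3 shares of 44,000: Varun and Oona each take 44,000; Eamon's 44,000 share passes to Eamon's issue.
Eamon's share (44,000) passes entirely to Perrin.
Ines's share (132,000) is divided into 3 shares of 44,000: Jovan, Hector, and Ronan each take 44,000.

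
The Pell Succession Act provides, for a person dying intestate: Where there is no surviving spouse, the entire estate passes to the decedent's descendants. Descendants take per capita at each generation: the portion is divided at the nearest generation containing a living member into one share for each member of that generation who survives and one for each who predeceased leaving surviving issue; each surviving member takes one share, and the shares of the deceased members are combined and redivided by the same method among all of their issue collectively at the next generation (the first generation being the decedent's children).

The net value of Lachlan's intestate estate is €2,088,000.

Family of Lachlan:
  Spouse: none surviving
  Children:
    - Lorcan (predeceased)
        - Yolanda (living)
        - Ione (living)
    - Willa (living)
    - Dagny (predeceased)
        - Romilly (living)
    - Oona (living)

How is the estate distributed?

The entire €2,088,000 passes to the descendants.
That amount (€2,088,000) is divided at the children's generation into 4 shares of €522,000. Willa and Oona each take €522,000. The 2 shares of the deceased (Lorcan and Dagny) are combined into a pool of €1,044,000.
That pool (€1,044,000) is divided at the grandchildren's generation equally among Yolanda, Ione, and Romilly: €348,000 each.

Yolanda: €348,000; Ione: €348,000; Willa: €522,000; Romilly: €348,000; Oona: €522,000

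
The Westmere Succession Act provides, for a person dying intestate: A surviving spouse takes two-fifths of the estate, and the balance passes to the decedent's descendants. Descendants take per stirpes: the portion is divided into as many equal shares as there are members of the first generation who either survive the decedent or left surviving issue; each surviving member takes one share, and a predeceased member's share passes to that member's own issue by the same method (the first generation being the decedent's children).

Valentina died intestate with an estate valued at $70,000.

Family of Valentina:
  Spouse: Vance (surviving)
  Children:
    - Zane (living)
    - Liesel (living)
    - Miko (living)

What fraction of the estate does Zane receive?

Vance takes two-fifths of $70,000 = $28,000. The remaining $42,000 passes to the descendants.
The descendants' portion ($42,000) is divided into 3 shares of $14,000: Zane, Liesel, and Miko each take $14,000.

Zane receives 1/5 of the estate.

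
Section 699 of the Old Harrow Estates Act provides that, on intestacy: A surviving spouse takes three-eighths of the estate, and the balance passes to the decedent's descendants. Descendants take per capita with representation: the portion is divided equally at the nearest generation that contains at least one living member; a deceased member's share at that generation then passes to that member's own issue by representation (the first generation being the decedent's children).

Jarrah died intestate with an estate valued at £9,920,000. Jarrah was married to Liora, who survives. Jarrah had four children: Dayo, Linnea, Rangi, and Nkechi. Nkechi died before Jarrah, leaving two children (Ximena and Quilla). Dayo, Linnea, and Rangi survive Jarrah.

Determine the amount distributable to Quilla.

Liora takes three-eighths of £9,920,000 = £3,720,000. The remaining £6,200,000 passes to the descendants.
The descendants' portion (£6,200,000) is divided into 4 shares of £1,550,000: Dayo, Linnea, and Rangi each take £1,550,000; Nkechi's £1,550,000 share passes to Nkechi's issue.
Nkechi's share (£1,550,000) is divided into 2 shares of £775,000: Ximena and Quilla each take £775,000.

Quilla receives £775,000.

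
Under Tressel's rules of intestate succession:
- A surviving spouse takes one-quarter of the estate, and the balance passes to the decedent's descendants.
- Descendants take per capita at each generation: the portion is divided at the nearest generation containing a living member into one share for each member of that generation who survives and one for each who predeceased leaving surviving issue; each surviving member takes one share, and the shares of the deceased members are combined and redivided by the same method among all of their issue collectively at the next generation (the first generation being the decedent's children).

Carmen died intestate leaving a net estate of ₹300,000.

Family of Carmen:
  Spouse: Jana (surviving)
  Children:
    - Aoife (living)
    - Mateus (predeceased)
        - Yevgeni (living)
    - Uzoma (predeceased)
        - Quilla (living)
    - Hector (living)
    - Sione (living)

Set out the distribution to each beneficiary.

Jana: ₹75,000; Aoife: ₹45,000; Yevgeni: ₹45,000; Quilla: ₹45,000; Hector: ₹45,000; Sione: ₹45,000

Jana takes one-quarter of ₹300,000 = ₹75,000. The remaining ₹225,000 passes to the descendants.
The descendants' portion (₹225,000) is divided at the children's generation into 5 shares of ₹45,000. Aoife, Hector, and Sione each take ₹45,000. The 2 shares of the deceased (Mateus and Uzoma) are combined into a pool of ₹90,000.
That pool (₹90,000) is divided at the grandchildren's generation equally among Yevgeni and Quilla: ₹45,000 each.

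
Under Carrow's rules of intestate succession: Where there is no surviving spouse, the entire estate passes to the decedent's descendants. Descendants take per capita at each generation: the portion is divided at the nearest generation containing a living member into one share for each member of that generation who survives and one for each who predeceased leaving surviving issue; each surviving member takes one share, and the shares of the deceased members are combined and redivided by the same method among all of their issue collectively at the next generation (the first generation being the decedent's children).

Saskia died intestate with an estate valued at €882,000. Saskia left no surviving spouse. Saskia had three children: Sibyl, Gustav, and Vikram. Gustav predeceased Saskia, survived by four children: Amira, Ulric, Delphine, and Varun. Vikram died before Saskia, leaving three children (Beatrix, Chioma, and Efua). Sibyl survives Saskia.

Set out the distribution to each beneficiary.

Sibyl: €294,000; Amira: €84,000; Ulric: €84,000; Delphine: €84,000; Varun: €84,000; Beatrix: €84,000; Chioma: €84,000; Efua: €84,000

The entire €882,000 passes to the descendants.
That amount (€882,000) is divided at the children's generation into 3 shares of €294,000. Sibyl takes €294,000. The 2 shares of the deceased (Gustav and Vikram) are combined into a pool of €588,000.
That pool (€588,000) is divided at the grandchildren's generation equally among Amira, Ulric, Delphine, Varun, Beatrix, Chioma, and Efua: €84,000 each.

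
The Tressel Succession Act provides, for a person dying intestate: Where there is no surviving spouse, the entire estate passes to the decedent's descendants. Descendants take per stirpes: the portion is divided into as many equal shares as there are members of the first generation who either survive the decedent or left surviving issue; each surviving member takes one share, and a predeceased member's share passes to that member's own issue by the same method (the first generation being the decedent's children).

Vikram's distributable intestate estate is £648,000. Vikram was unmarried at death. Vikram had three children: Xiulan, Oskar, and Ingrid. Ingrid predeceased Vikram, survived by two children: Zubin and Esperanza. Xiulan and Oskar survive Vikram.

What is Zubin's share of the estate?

The entire £648,000 passes to the descendants.
That amount (£648,000) is divided into 3 shares of £216,000: Xiulan and Oskar each take £216,000; Ingrid's £216,000 share passes to Ingrid's issue.
Ingrid's share (£216,000) is divided into 2 shares of £108,000: Zubin and Esperanza each take £108,000.

Zubin receives £108,000.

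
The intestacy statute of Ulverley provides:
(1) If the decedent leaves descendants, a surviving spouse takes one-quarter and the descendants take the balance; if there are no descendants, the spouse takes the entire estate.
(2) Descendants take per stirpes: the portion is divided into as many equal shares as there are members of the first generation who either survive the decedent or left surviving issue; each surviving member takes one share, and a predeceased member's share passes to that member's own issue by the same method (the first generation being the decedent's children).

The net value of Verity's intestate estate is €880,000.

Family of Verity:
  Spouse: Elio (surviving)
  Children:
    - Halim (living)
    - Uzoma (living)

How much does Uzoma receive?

Elio takes one-quarter of €880,000 = €220,000. The remaining €660,000 passes to the descendants.
The descendants' portion (€660,000) is divided into 2 shares of €330,000: Halim and Uzoma each take €330,000.

Uzoma receives €330,000.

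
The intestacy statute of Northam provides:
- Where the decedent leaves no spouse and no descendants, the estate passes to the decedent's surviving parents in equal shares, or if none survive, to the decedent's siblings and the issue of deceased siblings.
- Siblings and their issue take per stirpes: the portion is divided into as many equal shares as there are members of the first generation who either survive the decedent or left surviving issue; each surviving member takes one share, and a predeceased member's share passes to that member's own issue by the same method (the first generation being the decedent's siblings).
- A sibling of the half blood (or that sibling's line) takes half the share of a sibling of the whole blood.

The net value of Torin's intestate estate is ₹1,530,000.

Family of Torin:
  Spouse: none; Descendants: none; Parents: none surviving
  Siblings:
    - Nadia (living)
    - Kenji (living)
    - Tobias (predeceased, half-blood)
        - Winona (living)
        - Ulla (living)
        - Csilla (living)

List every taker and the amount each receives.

Nadia: ₹612,000; Kenji: ₹612,000; Winona: ₹102,000; Ulla: ₹102,000; Csilla: ₹102,000

The entire ₹1,530,000 passes to the siblings and their issue.
Counting each half-blood sibling's line as half a unit, there are 5/2 units in ₹1,530,000, so one unit is ₹612,000. Whole-blood lines (Nadia and Kenji) take ₹612,000 each; half-blood lines (Tobias) take ₹306,000 each.
Tobias's share (₹306,000) is divided into 3 shares of ₹102,000: Winona, Ulla, and Csilla each take ₹102,000.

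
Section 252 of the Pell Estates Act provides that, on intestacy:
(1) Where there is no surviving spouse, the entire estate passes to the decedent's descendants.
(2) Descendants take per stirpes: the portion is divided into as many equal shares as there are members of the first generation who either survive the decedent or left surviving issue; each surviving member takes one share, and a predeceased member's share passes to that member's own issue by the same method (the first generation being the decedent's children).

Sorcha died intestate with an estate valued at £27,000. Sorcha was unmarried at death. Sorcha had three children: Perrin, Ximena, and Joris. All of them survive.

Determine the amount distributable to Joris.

Joris receives £9,000.

The entire £27,000 passes to the descendants.
That amount (£27,000) is divided into 3 shares of £9,000: Perrin, Ximena, and Joris each take £9,000.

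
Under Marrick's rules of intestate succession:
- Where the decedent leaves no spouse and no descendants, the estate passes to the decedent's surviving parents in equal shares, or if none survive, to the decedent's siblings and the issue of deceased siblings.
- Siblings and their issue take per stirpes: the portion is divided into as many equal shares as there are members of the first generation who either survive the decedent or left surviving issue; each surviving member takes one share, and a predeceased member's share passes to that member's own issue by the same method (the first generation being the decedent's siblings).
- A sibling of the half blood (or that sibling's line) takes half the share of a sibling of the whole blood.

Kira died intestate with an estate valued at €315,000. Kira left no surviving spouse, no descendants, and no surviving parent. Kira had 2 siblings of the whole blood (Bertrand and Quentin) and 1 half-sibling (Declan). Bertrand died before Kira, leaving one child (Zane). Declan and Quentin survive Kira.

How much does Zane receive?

Zane receives €126,000.

The entire €315,000 passes to the siblings and their issue.
Counting each half-blood sibling's line as half a unit, there are 5/2 units in €315,000, so one unit is €126,000. Whole-blood lines (Bertrand and Quentin) take €126,000 each; half-blood lines (Declan) take €63,000 each.
Bertrand's share (€126,000) passes entirely to Zane.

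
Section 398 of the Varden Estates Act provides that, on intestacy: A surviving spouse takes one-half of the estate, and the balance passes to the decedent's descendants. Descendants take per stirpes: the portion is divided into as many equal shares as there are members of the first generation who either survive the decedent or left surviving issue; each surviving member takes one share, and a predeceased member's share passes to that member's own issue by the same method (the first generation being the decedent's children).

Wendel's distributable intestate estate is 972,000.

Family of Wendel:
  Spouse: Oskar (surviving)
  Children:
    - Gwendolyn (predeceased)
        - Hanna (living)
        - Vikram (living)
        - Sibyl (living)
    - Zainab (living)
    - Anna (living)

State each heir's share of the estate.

Oskar takes one-half of 972,000 = 486,000. The remaining 486,000 passes to the descendants.
The descendants' portion (486,000) is divided into 3 shares of 162,000: Zainab and Anna each take 162,000; Gwendolyn's 162,000 share passes to Gwendolyn's issue.
Gwendolyn's share (162,000) is divided into 3 shares of 54,000: Hanna, Vikram, and Sibyl each take 54,000.

Oskar: 486,000; Hanna: 54,000; Vikram: 54,000; Sibyl: 54,000; Zainab: 162,000; Anna: 162,000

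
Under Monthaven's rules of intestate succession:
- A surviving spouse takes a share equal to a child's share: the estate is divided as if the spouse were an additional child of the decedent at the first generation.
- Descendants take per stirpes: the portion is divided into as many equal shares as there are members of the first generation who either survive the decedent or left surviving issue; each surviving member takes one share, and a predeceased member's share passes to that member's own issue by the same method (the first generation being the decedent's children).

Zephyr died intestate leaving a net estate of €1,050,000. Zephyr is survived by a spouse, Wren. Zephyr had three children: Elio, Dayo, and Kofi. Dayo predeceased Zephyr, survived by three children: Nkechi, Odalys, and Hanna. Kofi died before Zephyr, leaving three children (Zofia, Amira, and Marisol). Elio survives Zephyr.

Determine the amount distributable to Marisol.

The spouse counts as an additional share at the children's level, so there are 4 primary shares of €262,500. Wren takes one such share (€262,500).
The children's combined portion (€787,500) is divided into 3 shares of €262,500: Elio takes €262,500; Dayo's €262,500 share passes to Dayo's issue; Kofi's €262,500 share passes to Kofi's issue.
Dayo's share (€262,500) is divided into 3 shares of €87,500: Nkechi, Odalys, and Hanna each take €87,500.
Kofi's share (€262,500) is divided into 3 shares of €87,500: Zofia, Amira, and Marisol each take €87,500.

Marisol receives €87,500.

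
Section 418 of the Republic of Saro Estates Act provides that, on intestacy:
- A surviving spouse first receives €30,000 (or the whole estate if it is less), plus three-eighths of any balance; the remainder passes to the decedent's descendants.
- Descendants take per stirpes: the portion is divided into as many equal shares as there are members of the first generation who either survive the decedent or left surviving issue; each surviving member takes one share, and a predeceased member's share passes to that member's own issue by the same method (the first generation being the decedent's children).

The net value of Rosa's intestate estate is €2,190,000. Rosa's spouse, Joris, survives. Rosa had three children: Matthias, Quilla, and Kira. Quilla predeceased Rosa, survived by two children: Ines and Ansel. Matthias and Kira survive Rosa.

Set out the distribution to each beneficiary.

Joris first takes €30,000, leaving a balance of €2,160,000. Joris then takes three-eighths of the balance (€810,000), for a total of €840,000. The remaining €1,350,000 passes to the descendants.
The descendants' portion (€1,350,000) is divided into 3 shares of €450,000: Matthias and Kira each take €450,000; Quilla's €450,000 share passes to Quilla's issue.
Quilla's share (€450,000) is divided into 2 shares of €225,000: Ines and Ansel each take €225,000.

Joris: €840,000; Matthias: €450,000; Ines: €225,000; Ansel: €225,000; Kira: €450,000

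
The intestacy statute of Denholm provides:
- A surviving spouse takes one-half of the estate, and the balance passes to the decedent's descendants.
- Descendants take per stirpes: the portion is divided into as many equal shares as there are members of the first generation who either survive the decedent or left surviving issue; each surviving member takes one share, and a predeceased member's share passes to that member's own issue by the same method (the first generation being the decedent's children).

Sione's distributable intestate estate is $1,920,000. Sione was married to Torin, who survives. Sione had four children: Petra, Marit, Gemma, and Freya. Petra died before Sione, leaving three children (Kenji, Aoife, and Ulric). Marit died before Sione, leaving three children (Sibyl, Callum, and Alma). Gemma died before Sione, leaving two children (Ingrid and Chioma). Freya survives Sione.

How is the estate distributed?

Torin takes one-half of $1,920,000 = $960,000. The remaining $960,000 passes to the descendants.
The descendants' portion ($960,000) is divided into 4 shares of $240,000: Freya takes $240,000; Petra's $240,000 share passes to Petra's issue; Marit's $240,000 share passes to Marit's issue; Gemma's $240,000 share passes to Gemma's issue.
Petra's share ($240,000) is divided into 3 shares of $80,000: Kenji, Aoife, and Ulric each take $80,000.
Marit's share ($240,000) is divided into 3 shares of $80,000: Sibyl, Callum, and Alma each take $80,000.
Gemma's share ($240,000) is divided into 2 shares of $120,000: Ingrid and Chioma each take $120,000.

Torin: $960,000; Kenji: $80,000; Aoife: $80,000; Ulric: $80,000; Sibyl: $80,000; Callum: $80,000; Alma: $80,000; Ingrid: $120,000; Chioma: $120,000; Freya: $240,000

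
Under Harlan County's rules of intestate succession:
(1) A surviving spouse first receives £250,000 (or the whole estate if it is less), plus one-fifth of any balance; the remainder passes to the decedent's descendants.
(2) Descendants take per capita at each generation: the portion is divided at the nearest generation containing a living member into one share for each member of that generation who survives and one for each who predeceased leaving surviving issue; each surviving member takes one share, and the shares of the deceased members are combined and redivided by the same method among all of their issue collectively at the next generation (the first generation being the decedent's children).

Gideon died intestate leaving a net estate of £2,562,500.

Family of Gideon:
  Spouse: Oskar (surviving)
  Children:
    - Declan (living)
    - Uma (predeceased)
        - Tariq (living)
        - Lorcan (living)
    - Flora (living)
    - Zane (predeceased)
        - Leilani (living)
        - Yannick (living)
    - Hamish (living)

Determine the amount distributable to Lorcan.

Lorcan receives £185,000.

Oskar first takes £250,000, leaving a balance of £2,312,500. Oskar then takes one-fifth of the balance (£462,500), for a total of £712,500. The remaining £1,850,000 passes to the descendants.
The descendants' portion (£1,850,000) is divided at the children's generation into 5 shares of £370,000. Declan, Flora, and Hamish each take £370,000. The 2 shares of the deceased (Uma and Zane) are combined into a pool of £740,000.
That pool (£740,000) is divided at the grandchildren's generation equally among Tariq, Lorcan, Leilani, and Yannick: £185,000 each.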